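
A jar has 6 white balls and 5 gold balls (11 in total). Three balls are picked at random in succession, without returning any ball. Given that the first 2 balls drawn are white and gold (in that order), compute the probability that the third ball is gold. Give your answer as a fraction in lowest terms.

After removing 1 white, 1 gold, the jar has 4 gold out of 9 remaining.
P(third is gold | given) = 4/9 ≈ 0.4444.

4/9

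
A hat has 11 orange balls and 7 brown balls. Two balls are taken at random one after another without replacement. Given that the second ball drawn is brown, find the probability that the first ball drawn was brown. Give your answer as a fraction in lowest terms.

6/17

P(first=brown and the second ball drawn is brown) = (7/18)·(6/17) = 7/51.
P(the second ball drawn is brown) = Σ over first color = 77/306 + 7/51 = 7/18.
By Bayes, P(first=brown | the second ball drawn is brown) = 7/51 / 7/18 = 6/17 ≈ 0.3529.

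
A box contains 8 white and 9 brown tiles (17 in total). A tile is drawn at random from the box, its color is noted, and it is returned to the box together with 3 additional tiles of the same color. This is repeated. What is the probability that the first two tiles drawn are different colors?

Either brown then white, or white then brown; after the first draw the total is 20.
P = (9/17)·(8/20) + (8/17)·(9/20) = 36/85 ≈ 0.4235.

36/85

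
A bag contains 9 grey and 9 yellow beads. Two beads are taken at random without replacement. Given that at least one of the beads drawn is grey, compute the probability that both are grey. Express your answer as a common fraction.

4/13

P(both grey) = C(9,2)/C(18,2) = 4/17; P(at least one grey) = 1 − C(9,2)/C(18,2) = 13/17.
Since 'both grey' ⊆ 'at least one grey', P(both | at least one) = 4/17 / 13/17 = 4/13 ≈ 0.3077.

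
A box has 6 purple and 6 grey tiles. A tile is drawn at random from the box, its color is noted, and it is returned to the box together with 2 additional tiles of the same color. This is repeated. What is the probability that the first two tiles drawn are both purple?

2/7

After a purple draw the box holds 8 purple out of 14.
P = (6/12)·(8/14) = 2/7 ≈ 0.2857.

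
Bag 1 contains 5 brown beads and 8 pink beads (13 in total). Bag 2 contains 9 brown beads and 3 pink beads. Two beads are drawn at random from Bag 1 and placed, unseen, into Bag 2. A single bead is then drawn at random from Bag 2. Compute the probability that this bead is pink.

55/182

Condition on how many of the transferred beads are pink (from Bag 1: 8 pink of 13; then Bag 2 has 14 total).
  0 pink: C(8,0)C(5,2)/C(13,2) = 5/39; then P = 3/14
  1 pink: C(8,1)C(5,1)/C(13,2) = 20/39; then P = 4/14
  2 pink: C(8,2)C(5,0)/C(13,2) = 14/39; then P = 5/14
P(pink from Bag 2) = 55/182 ≈ 0.3022.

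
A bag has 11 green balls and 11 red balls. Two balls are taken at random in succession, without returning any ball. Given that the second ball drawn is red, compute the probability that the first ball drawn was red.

P(first=red and the second ball drawn is red) = (11/22)·(10/21) = 5/21.
P(the second ball drawn is red) = Σ over first color = 11/42 + 5/21 = 1/2.
By Bayes, P(first=red | the second ball drawn is red) = 5/21 / 1/2 = 10/21 ≈ 0.4762.

10/21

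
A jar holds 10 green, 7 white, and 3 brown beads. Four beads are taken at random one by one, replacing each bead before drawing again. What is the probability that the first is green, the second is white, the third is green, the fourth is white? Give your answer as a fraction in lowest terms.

49/1600

Multiply the conditional probability of each draw in order, with replacement (the composition resets each draw).
P = (10/20) · (7/20) · (10/20) · (7/20) = 49/1600 ≈ 0.0306.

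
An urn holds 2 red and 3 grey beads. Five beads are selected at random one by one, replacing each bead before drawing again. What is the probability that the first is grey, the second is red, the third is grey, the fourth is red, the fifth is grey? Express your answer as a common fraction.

108/3125

Multiply the conditional probability of each draw in order, with replacement (the composition resets each draw).
P = (3/5) · (2/5) · (3/5) · (2/5) · (3/5) = 108/3125 ≈ 0.0346.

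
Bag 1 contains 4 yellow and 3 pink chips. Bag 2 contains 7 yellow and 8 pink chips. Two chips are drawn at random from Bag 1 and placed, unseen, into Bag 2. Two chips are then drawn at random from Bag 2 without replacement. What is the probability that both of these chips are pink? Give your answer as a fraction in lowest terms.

35/136

Condition on how many of the transferred chips are pink (from Bag 1: 3 pink of 7; then Bag 2 has 17 total).
  0 pink: C(3,0)C(4,2)/C(7,2) = 2/7; then P = C(8,2)/C(17,2) = 7/34
  1 pink: C(3,1)C(4,1)/C(7,2) = 4/7; then P = C(9,2)/C(17,2) = 9/34
  2 pink: C(3,2)C(4,0)/C(7,2) = 1/7; then P = C(10,2)/C(17,2) = 45/136
P(both pink) = 35/136 ≈ 0.2574.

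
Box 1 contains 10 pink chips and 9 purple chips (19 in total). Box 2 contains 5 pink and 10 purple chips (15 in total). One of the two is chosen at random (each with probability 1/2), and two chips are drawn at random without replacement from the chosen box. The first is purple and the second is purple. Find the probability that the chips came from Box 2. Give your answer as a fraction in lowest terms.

57/85

P(E | Box 1) = 4/19; P(E | Box 2) = 3/7.
P(E) = 1/2·4/19 + 1/2·3/7 = 85/266.
By Bayes' rule, P(Box 2 | E) = 3/14 / 85/266 = 57/85 ≈ 0.6706.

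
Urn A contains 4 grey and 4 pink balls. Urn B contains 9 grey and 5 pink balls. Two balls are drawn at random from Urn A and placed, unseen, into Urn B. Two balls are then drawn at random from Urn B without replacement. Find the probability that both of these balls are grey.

Condition on how many of the transferred balls are grey (from Urn A: 4 grey of 8; then Urn B has 16 total).
  0 grey: C(4,0)C(4,2)/C(8,2) = 3/14; then P = C(9,2)/C(16,2) = 3/10
  1 grey: C(4,1)C(4,1)/C(8,2) = 4/7; then P = C(10,2)/C(16,2) = 3/8
  2 grey: C(4,2)C(4,0)/C(8,2) = 3/14; then P = C(11,2)/C(16,2) = 11/24
P(both grey) = 211/560 ≈ 0.3768.

211/560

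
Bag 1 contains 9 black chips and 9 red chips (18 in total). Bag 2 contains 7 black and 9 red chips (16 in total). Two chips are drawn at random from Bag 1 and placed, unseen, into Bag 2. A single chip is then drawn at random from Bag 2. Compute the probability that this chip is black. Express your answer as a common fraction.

4/9

Condition on how many of the transferred chips are black (from Bag 1: 9 black of 18; then Bag 2 has 18 total).
  0 black: C(9,0)C(9,2)/C(18,2) = 4/17; then P = 7/18
  1 black: C(9,1)C(9,1)/C(18,2) = 9/17; then P = 8/18
  2 black: C(9,2)C(9,0)/C(18,2) = 4/17; then P = 9/18
P(black from Bag 2) = 4/9 ≈ 0.4444.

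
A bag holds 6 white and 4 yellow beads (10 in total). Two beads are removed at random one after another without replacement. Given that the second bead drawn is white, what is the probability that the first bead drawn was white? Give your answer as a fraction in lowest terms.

P(first=white and the second bead drawn is white) = (6/10)·(5/9) = 1/3.
P(the second bead drawn is white) = Σ over first color = 1/3 + 4/15 = 3/5.
By Bayes, P(first=white | the second bead drawn is white) = 1/3 / 3/5 = 5/9 ≈ 0.5556.

5/9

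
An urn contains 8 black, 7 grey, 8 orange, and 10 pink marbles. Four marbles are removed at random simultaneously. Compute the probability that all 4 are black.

7/4092

Unordered draws without replacement: count favorable combinations over C(33,4).
Favorable = C(8,4) · C(7,0) · C(8,0) · C(10,0) = 70; total = C(33,4) = 40920.
P = 70/40920 = 7/4092 ≈ 0.0017.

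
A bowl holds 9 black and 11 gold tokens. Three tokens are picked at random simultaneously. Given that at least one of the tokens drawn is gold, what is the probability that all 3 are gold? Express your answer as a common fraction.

5/32

P(all 3 gold) = C(11,3)/C(20,3) = 11/76; P(at least one gold) = 1 − C(9,3)/C(20,3) = 88/95.
Since 'all 3 gold' ⊆ 'at least one gold', P(all 3 | at least one) = 11/76 / 88/95 = 5/32 ≈ 0.1562.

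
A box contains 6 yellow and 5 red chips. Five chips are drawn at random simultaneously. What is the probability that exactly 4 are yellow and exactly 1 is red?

Unordered draws without replacement: count favorable combinations over C(11,5).
Favorable = C(6,4) · C(5,1) = 75; total = C(11,5) = 462.
P = 75/462 = 25/154 ≈ 0.1623.

25/154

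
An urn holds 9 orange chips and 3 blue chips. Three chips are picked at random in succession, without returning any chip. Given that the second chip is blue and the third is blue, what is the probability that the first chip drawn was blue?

P(first=blue and the second chip is blue and the third is blue) = (3/12)·(2/11)·(1/10) = 1/220.
P(E) = Σ over first color = 9/220 + 1/220 = 1/22.
By Bayes, P(first=blue | E) = 1/220 / 1/22 = 1/10 ≈ 0.1000.

1/10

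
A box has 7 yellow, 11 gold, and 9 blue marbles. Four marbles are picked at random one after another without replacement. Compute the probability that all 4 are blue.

7/975

Unordered draws without replacement: count favorable combinations over C(27,4).
Favorable = C(7,0) · C(11,0) · C(9,4) = 126; total = C(27,4) = 17550.
P = 126/17550 = 7/975 ≈ 0.0072.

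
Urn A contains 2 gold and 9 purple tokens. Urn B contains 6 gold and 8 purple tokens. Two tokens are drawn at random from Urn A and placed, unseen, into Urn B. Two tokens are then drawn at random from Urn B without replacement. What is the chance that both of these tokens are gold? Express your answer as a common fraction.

43/300

Condition on how many of the transferred tokens are gold (from Urn A: 2 gold of 11; then Urn B has 16 total).
  0 gold: C(2,0)C(9,2)/C(11,2) = 36/55; then P = C(6,2)/C(16,2) = 1/8
  1 gold: C(2,1)C(9,1)/C(11,2) = 18/55; then P = C(7,2)/C(16,2) = 7/40
  2 gold: C(2,2)C(9,0)/C(11,2) = 1/55; then P = C(8,2)/C(16,2) = 7/30
P(both gold) = 43/300 ≈ 0.1433.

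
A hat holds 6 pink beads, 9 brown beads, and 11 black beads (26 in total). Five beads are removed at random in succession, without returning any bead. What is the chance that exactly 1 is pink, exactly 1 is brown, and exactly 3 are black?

Unordered draws without replacement: count favorable combinations over C(26,5).
Favorable = C(6,1) · C(9,1) · C(11,3) = 8910; total = C(26,5) = 65780.
P = 8910/65780 = 81/598 ≈ 0.1355.

81/598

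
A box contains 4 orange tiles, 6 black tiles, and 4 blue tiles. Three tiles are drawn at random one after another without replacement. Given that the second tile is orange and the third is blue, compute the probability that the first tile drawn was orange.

1/4

P(first=orange and the second tile is orange and the third is blue) = (4/14)·(3/13)·(4/12) = 2/91.
P(E) = Σ over first color = 2/91 + 4/91 + 2/91 = 8/91.
By Bayes, P(first=orange | E) = 2/91 / 8/91 = 1/4 ≈ 0.2500.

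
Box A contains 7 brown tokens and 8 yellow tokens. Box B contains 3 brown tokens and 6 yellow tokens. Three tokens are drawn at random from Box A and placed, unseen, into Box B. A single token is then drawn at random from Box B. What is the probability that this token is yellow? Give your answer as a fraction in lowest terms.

19/30

Condition on how many of the transferred tokens are yellow (from Box A: 8 yellow of 15; then Box B has 12 total).
  0 yellow: C(8,0)C(7,3)/C(15,3) = 1/13; then P = 6/12
  1 yellow: C(8,1)C(7,2)/C(15,3) = 24/65; then P = 7/12
  2 yellow: C(8,2)C(7,1)/C(15,3) = 28/65; then P = 8/12
  3 yellow: C(8,3)C(7,0)/C(15,3) = 8/65; then P = 9/12
P(yellow from Box B) = 19/30 ≈ 0.6333.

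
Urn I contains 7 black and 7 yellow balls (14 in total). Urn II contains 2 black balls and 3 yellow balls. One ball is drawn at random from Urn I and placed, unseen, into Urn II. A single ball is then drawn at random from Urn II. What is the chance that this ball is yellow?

Condition on how many of the transferred balls are yellow (from Urn I: 7 yellow of 14; then Urn II has 6 total).
  0 yellow: C(7,0)C(7,1)/C(14,1) = 1/2; then P = 3/6
  1 yellow: C(7,1)C(7,0)/C(14,1) = 1/2; then P = 4/6
P(yellow from Urn II) = 7/12 ≈ 0.5833.

7/12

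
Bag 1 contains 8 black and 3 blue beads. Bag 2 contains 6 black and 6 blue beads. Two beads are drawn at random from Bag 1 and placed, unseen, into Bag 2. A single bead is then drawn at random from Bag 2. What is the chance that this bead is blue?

Condition on how many of the transferred beads are blue (from Bag 1: 3 blue of 11; then Bag 2 has 14 total).
  0 blue: C(3,0)C(8,2)/C(11,2) = 28/55; then P = 6/14
  1 blue: C(3,1)C(8,1)/C(11,2) = 24/55; then P = 7/14
  2 blue: C(3,2)C(8,0)/C(11,2) = 3/55; then P = 8/14
P(blue from Bag 2) = 36/77 ≈ 0.4675.

36/77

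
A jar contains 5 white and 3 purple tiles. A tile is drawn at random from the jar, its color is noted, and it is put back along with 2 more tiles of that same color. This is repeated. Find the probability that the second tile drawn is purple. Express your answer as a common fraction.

3/8

Condition on the first draw. If first is purple (prob 3/8), second-purple has prob (5)/(10); if not (prob 5/8), it has prob 3/(10).
P = (3/8)·(5/10) + (5/8)·(3/10) = 3/8 ≈ 0.3750.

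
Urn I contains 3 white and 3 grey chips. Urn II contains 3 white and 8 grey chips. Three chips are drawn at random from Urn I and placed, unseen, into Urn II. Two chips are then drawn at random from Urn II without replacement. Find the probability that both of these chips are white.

Condition on how many of the transferred chips are white (from Urn I: 3 white of 6; then Urn II has 14 total).
  0 white: C(3,0)C(3,3)/C(6,3) = 1/20; then P = C(3,2)/C(14,2) = 3/91
  1 white: C(3,1)C(3,2)/C(6,3) = 9/20; then P = C(4,2)/C(14,2) = 6/91
  2 white: C(3,2)C(3,1)/C(6,3) = 9/20; then P = C(5,2)/C(14,2) = 10/91
  3 white: C(3,3)C(3,0)/C(6,3) = 1/20; then P = C(6,2)/C(14,2) = 15/91
P(both white) = 81/910 ≈ 0.0890.

81/910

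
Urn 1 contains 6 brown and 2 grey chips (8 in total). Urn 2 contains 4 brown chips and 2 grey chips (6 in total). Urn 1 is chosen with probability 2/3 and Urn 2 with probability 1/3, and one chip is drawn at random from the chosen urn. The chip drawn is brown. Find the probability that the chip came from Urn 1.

9/13

P(brown | Urn 1) = 3/4; P(brown | Urn 2) = 2/3.
P(brown) = 2/3·3/4 + 1/3·2/3 = 13/18.
By Bayes' rule, P(Urn 1 | brown) = 1/2 / 13/18 = 9/13 ≈ 0.6923.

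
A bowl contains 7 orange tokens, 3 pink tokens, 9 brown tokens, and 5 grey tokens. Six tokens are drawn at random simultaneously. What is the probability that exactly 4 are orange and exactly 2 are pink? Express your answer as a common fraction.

Unordered draws without replacement: count favorable combinations over C(24,6).
Favorable = C(7,4) · C(3,2) · C(9,0) · C(5,0) = 105; total = C(24,6) = 134596.
P = 105/134596 = 15/19228 ≈ 0.0008.

15/19228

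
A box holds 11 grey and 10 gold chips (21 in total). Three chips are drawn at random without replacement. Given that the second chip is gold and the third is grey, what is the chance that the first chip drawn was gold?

9/19

P(first=gold and the second chip is gold and the third is grey) = (10/21)·(9/20)·(11/19) = 33/266.
P(E) = Σ over first color = 55/399 + 33/266 = 11/42.
By Bayes, P(first=gold | E) = 33/266 / 11/42 = 9/19 ≈ 0.4737.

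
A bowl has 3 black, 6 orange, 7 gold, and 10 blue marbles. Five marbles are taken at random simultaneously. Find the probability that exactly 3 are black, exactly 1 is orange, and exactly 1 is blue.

Unordered draws without replacement: count favorable combinations over C(26,5).
Favorable = C(3,3) · C(6,1) · C(7,0) · C(10,1) = 60; total = C(26,5) = 65780.
P = 60/65780 = 3/3289 ≈ 0.0009.

3/3289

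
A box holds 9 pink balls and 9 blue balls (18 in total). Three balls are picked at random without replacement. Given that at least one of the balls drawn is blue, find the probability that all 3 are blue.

P(all 3 blue) = C(9,3)/C(18,3) = 7/68; P(at least one blue) = 1 − C(9,3)/C(18,3) = 61/68.
Since 'all 3 blue' ⊆ 'at least one blue', P(all 3 | at least one) = 7/68 / 61/68 = 7/61 ≈ 0.1148.

7/61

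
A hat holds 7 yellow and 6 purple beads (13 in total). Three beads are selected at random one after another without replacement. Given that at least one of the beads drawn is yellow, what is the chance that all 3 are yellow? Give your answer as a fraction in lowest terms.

P(all 3 yellow) = C(7,3)/C(13,3) = 35/286; P(at least one yellow) = 1 − C(6,3)/C(13,3) = 133/143.
Since 'all 3 yellow' ⊆ 'at least one yellow', P(all 3 | at least one) = 35/286 / 133/143 = 5/38 ≈ 0.1316.

5/38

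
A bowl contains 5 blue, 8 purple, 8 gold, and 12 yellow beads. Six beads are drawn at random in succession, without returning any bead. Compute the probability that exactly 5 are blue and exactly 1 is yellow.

3/276892

Unordered draws without replacement: count favorable combinations over C(33,6).
Favorable = C(5,5) · C(8,0) · C(8,0) · C(12,1) = 12; total = C(33,6) = 1107568.
P = 12/1107568 = 3/276892 ≈ 0.0000.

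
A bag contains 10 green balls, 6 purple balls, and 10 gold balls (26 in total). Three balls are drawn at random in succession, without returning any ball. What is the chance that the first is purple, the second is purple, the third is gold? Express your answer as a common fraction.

1/52

Multiply the conditional probability of each draw in order, without replacement, so each draw removes one from its color and from the total.
P = (6/26) · (5/25) · (10/24) = 1/52 ≈ 0.0192.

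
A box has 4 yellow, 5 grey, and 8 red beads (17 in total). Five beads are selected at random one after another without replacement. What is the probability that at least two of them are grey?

Sum the hypergeometric tail for j = 2,…,5 grey beads.
Favorable = C(5,2)·C(12,3) + C(5,3)·C(12,2) + C(5,4)·C(12,1) + C(5,5)·C(12,0) = 2921; total = C(17,5) = 6188.
P = 2921/6188 = 2921/6188 ≈ 0.4720.

2921/6188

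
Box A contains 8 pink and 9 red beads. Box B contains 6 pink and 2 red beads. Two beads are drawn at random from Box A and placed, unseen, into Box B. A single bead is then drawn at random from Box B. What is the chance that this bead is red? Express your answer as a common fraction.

Condition on how many of the transferred beads are red (from Box A: 9 red of 17; then Box B has 10 total).
  0 red: C(9,0)C(8,2)/C(17,2) = 7/34; then P = 2/10
  1 red: C(9,1)C(8,1)/C(17,2) = 9/17; then P = 3/10
  2 red: C(9,2)C(8,0)/C(17,2) = 9/34; then P = 4/10
P(red from Box B) = 26/85 ≈ 0.3059.

26/85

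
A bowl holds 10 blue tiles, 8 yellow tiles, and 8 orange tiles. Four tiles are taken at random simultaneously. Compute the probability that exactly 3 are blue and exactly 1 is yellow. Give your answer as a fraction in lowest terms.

96/1495

Unordered draws without replacement: count favorable combinations over C(26,4).
Favorable = C(10,3) · C(8,1) · C(8,0) = 960; total = C(26,4) = 14950.
P = 960/14950 = 96/1495 ≈ 0.0642.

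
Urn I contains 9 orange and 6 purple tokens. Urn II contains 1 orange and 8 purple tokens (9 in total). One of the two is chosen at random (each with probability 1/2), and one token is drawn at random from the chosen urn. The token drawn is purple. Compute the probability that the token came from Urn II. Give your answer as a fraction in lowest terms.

20/29

P(purple | Urn I) = 2/5; P(purple | Urn II) = 8/9.
P(purple) = 1/2·2/5 + 1/2·8/9 = 29/45.
By Bayes' rule, P(Urn II | purple) = 4/9 / 29/45 = 20/29 ≈ 0.6897.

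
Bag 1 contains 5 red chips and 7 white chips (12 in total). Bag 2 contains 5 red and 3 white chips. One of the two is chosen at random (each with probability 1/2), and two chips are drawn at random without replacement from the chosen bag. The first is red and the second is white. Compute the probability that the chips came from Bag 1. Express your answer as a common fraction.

P(E | Bag 1) = 35/132; P(E | Bag 2) = 15/56.
P(E) = 1/2·35/132 + 1/2·15/56 = 985/3696.
By Bayes' rule, P(Bag 1 | E) = 35/264 / 985/3696 = 98/197 ≈ 0.4975.

98/197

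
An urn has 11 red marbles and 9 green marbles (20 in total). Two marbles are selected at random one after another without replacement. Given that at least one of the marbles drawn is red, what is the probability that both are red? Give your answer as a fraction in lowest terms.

P(both red) = C(11,2)/C(20,2) = 11/38; P(at least one red) = 1 − C(9,2)/C(20,2) = 77/95.
Since 'both red' ⊆ 'at least one red', P(both | at least one) = 11/38 / 77/95 = 5/14 ≈ 0.3571.

5/14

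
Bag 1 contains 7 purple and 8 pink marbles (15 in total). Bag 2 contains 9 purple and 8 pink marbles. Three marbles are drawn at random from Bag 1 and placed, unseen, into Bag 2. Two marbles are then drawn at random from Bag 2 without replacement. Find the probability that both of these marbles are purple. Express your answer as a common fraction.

Condition on how many of the transferred marbles are purple (from Bag 1: 7 purple of 15; then Bag 2 has 20 total).
  0 purple: C(7,0)C(8,3)/C(15,3) = 8/65; then P = C(9,2)/C(20,2) = 18/95
  1 purple: C(7,1)C(8,2)/C(15,3) = 28/65; then P = C(10,2)/C(20,2) = 9/38
  2 purple: C(7,2)C(8,1)/C(15,3) = 24/65; then P = C(11,2)/C(20,2) = 11/38
  3 purple: C(7,3)C(8,0)/C(15,3) = 1/13; then P = C(12,2)/C(20,2) = 33/95
P(both purple) = 123/475 ≈ 0.2589.

123/475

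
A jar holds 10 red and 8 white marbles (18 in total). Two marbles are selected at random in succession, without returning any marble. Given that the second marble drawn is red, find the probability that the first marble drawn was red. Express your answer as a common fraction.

P(first=red and the second marble drawn is red) = (10/18)·(9/17) = 5/17.
P(the second marble drawn is red) = Σ over first color = 5/17 + 40/153 = 5/9.
By Bayes, P(first=red | the second marble drawn is red) = 5/17 / 5/9 = 9/17 ≈ 0.5294.

9/17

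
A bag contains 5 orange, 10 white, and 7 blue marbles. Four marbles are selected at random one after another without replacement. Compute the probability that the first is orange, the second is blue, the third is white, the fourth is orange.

5/627

Multiply the conditional probability of each draw in order, without replacement, so each draw removes one from its color and from the total.
P = (5/22) · (7/21) · (10/20) · (4/19) = 5/627 ≈ 0.0080.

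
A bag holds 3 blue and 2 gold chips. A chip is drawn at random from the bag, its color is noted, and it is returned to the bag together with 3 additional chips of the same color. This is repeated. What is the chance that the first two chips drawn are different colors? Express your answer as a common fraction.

Either blue then gold, or gold then blue; after the first draw the total is 8.
P = (3/5)·(2/8) + (2/5)·(3/8) = 3/10 ≈ 0.3000.

3/10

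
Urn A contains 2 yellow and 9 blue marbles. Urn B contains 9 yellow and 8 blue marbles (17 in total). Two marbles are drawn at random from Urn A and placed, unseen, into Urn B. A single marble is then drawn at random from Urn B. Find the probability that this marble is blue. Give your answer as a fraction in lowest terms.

Condition on how many of the transferred marbles are blue (from Urn A: 9 blue of 11; then Urn B has 19 total).
  0 blue: C(9,0)C(2,2)/C(11,2) = 1/55; then P = 8/19
  1 blue: C(9,1)C(2,1)/C(11,2) = 18/55; then P = 9/19
  2 blue: C(9,2)C(2,0)/C(11,2) = 36/55; then P = 10/19
P(blue from Urn B) = 106/209 ≈ 0.5072.

106/209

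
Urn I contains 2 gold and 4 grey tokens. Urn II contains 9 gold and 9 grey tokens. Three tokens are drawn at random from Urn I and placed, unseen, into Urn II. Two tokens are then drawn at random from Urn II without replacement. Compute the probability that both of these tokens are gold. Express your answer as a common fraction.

113/525

Condition on how many of the transferred tokens are gold (from Urn I: 2 gold of 6; then Urn II has 21 total).
  0 gold: C(2,0)C(4,3)/C(6,3) = 1/5; then P = C(9,2)/C(21,2) = 6/35
  1 gold: C(2,1)C(4,2)/C(6,3) = 3/5; then P = C(10,2)/C(21,2) = 3/14
  2 gold: C(2,2)C(4,1)/C(6,3) = 1/5; then P = C(11,2)/C(21,2) = 11/42
P(both gold) = 113/525 ≈ 0.2152.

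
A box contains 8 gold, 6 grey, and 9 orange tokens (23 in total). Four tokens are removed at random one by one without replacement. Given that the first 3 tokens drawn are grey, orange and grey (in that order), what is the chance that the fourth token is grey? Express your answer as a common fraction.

1/5

After removing 2 grey, 1 orange, the box has 4 grey out of 20 remaining.
P(fourth is grey | given) = 4/20 = 1/5 ≈ 0.2000.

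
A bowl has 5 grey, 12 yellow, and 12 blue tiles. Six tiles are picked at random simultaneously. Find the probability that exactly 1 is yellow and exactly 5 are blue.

Unordered draws without replacement: count favorable combinations over C(29,6).
Favorable = C(5,0) · C(12,1) · C(12,5) = 9504; total = C(29,6) = 475020.
P = 9504/475020 = 264/13195 ≈ 0.0200.

264/13195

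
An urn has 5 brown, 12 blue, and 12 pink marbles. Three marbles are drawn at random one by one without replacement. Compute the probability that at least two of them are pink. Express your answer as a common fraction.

Sum the hypergeometric tail for j = 2,…,3 pink marbles.
Favorable = C(12,2)·C(17,1) + C(12,3)·C(17,0) = 1342; total = C(29,3) = 3654.
P = 1342/3654 = 671/1827 ≈ 0.3673.

671/1827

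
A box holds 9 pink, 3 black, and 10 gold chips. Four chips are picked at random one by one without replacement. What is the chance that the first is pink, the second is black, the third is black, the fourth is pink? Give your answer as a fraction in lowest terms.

18/7315

Multiply the conditional probability of each draw in order, without replacement, so each draw removes one from its color and from the total.
P = (9/22) · (3/21) · (2/20) · (8/19) = 18/7315 ≈ 0.0025.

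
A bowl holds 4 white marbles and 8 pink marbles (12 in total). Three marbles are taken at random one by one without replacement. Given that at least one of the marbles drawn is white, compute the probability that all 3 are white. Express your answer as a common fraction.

P(all 3 white) = C(4,3)/C(12,3) = 1/55; P(at least one white) = 1 − C(8,3)/C(12,3) = 41/55.
Since 'all 3 white' ⊆ 'at least one white', P(all 3 | at least one) = 1/55 / 41/55 = 1/41 ≈ 0.0244.

1/41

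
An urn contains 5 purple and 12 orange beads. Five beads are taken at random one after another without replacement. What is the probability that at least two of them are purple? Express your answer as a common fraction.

Sum the hypergeometric tail for j = 2,…,5 purple beads.
Favorable = C(5,2)·C(12,3) + C(5,3)·C(12,2) + C(5,4)·C(12,1) + C(5,5)·C(12,0) = 2921; total = C(17,5) = 6188.
P = 2921/6188 = 2921/6188 ≈ 0.4720.

2921/6188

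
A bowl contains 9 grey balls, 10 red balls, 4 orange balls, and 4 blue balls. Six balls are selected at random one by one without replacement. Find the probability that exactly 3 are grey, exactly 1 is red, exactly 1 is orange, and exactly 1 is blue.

Unordered draws without replacement: count favorable combinations over C(27,6).
Favorable = C(9,3) · C(10,1) · C(4,1) · C(4,1) = 13440; total = C(27,6) = 296010.
P = 13440/296010 = 448/9867 ≈ 0.0454.

448/9867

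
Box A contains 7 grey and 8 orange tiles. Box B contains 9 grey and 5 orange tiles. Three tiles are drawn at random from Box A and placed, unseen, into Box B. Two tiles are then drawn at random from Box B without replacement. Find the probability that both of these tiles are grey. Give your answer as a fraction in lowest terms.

Condition on how many of the transferred tiles are grey (from Box A: 7 grey of 15; then Box B has 17 total).
  0 grey: C(7,0)C(8,3)/C(15,3) = 8/65; then P = C(9,2)/C(17,2) = 9/34
  1 grey: C(7,1)C(8,2)/C(15,3) = 28/65; then P = C(10,2)/C(17,2) = 45/136
  2 grey: C(7,2)C(8,1)/C(15,3) = 24/65; then P = C(11,2)/C(17,2) = 55/136
  3 grey: C(7,3)C(8,0)/C(15,3) = 1/13; then P = C(12,2)/C(17,2) = 33/68
P(both grey) = 123/340 ≈ 0.3618.

123/340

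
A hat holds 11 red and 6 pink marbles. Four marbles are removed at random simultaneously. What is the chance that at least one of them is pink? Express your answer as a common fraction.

Use the complement: P(at least one pink) = 1 − P(no pink).
P(none) = C(11,4)/C(17,4) = 330/2380.
So P = 1 − 330/2380 = 205/238 ≈ 0.8613.

205/238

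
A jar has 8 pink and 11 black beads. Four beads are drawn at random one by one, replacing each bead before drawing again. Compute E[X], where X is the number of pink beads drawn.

By linearity of expectation, E[X] = Σ P(draw i is pink); each independent draw has P(pink) = 8/19.
E[X] = 4 · 8/19 = 32/19 ≈ 1.6842.

32/19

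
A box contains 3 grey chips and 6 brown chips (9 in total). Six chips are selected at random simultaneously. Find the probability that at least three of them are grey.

5/21

Sum the hypergeometric tail for j = 3,…,3 grey chips.
Favorable = C(3,3)·C(6,3) = 20; total = C(9,6) = 84.
P = 20/84 = 5/21 ≈ 0.2381.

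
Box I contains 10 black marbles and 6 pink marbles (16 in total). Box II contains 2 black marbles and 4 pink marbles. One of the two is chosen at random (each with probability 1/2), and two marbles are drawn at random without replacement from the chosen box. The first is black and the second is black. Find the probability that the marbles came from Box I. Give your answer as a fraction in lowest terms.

P(E | Box I) = 3/8; P(E | Box II) = 1/15.
P(E) = 1/2·3/8 + 1/2·1/15 = 53/240.
By Bayes' rule, P(Box I | E) = 3/16 / 53/240 = 45/53 ≈ 0.8491.

45/53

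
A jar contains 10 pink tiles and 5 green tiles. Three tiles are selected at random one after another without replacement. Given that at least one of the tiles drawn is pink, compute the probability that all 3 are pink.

24/89

P(all 3 pink) = C(10,3)/C(15,3) = 24/91; P(at least one pink) = 1 − C(5,3)/C(15,3) = 89/91.
Since 'all 3 pink' ⊆ 'at least one pink', P(all 3 | at least one) = 24/91 / 89/91 = 24/89 ≈ 0.2697.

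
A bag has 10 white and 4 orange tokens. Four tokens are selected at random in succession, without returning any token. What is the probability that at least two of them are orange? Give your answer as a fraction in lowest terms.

Sum the hypergeometric tail for j = 2,…,4 orange tokens.
Favorable = C(4,2)·C(10,2) + C(4,3)·C(10,1) + C(4,4)·C(10,0) = 311; total = C(14,4) = 1001.
P = 311/1001 = 311/1001 ≈ 0.3107.

311/1001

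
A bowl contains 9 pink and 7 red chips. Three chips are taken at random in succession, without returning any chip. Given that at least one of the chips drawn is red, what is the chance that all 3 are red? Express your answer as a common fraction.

P(all 3 red) = C(7,3)/C(16,3) = 1/16; P(at least one red) = 1 − C(9,3)/C(16,3) = 17/20.
Since 'all 3 red' ⊆ 'at least one red', P(all 3 | at least one) = 1/16 / 17/20 = 5/68 ≈ 0.0735.

5/68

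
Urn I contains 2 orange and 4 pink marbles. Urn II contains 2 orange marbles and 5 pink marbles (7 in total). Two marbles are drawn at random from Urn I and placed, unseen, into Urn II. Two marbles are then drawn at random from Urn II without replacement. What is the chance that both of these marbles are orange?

Condition on how many of the transferred marbles are orange (from Urn I: 2 orange of 6; then Urn II has 9 total).
  0 orange: C(2,0)C(4,2)/C(6,2) = 2/5; then P = C(2,2)/C(9,2) = 1/36
  1 orange: C(2,1)C(4,1)/C(6,2) = 8/15; then P = C(3,2)/C(9,2) = 1/12
  2 orange: C(2,2)C(4,0)/C(6,2) = 1/15; then P = C(4,2)/C(9,2) = 1/6
P(both orange) = 1/15 ≈ 0.0667.

1/15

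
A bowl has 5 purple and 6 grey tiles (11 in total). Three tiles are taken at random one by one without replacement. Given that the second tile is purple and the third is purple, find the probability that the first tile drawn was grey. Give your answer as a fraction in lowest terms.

2/3

P(first=grey and the second tile is purple and the third is purple) = (6/11)·(5/10)·(4/9) = 4/33.
P(E) = Σ over first color = 2/33 + 4/33 = 2/11.
By Bayes, P(first=grey | E) = 4/33 / 2/11 = 2/3 ≈ 0.6667.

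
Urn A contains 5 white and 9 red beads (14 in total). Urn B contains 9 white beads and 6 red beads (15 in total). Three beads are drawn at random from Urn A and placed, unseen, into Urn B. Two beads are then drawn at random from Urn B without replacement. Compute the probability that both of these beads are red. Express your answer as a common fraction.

Condition on how many of the transferred beads are red (from Urn A: 9 red of 14; then Urn B has 18 total).
  0 red: C(9,0)C(5,3)/C(14,3) = 5/182; then P = C(6,2)/C(18,2) = 5/51
  1 red: C(9,1)C(5,2)/C(14,3) = 45/182; then P = C(7,2)/C(18,2) = 7/51
  2 red: C(9,2)C(5,1)/C(14,3) = 45/91; then P = C(8,2)/C(18,2) = 28/153
  3 red: C(9,3)C(5,0)/C(14,3) = 3/13; then P = C(9,2)/C(18,2) = 4/17
P(both red) = 842/4641 ≈ 0.1814.

842/4641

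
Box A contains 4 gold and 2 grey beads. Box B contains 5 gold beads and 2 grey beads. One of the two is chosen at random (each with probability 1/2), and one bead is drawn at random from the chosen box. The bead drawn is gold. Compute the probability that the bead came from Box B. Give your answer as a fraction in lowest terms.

P(gold | Box A) = 2/3; P(gold | Box B) = 5/7.
P(gold) = 1/2·2/3 + 1/2·5/7 = 29/42.
By Bayes' rule, P(Box B | gold) = 5/14 / 29/42 = 15/29 ≈ 0.5172.

15/29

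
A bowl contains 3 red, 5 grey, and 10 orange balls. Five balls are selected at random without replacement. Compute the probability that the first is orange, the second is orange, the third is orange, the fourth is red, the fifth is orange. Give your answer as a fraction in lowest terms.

Multiply the conditional probability of each draw in order, without replacement, so each draw removes one from its color and from the total.
P = (10/18) · (9/17) · (8/16) · (3/15) · (7/14) = 1/68 ≈ 0.0147.

1/68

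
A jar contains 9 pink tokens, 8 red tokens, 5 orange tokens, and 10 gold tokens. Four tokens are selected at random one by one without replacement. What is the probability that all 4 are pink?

Unordered draws without replacement: count favorable combinations over C(32,4).
Favorable = C(9,4) · C(8,0) · C(5,0) · C(10,0) = 126; total = C(32,4) = 35960.
P = 126/35960 = 63/17980 ≈ 0.0035.

63/17980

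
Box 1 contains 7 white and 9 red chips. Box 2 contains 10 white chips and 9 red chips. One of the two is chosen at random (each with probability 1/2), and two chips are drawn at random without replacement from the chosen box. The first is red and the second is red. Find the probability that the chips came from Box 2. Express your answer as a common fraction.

P(E | Box 1) = 3/10; P(E | Box 2) = 4/19.
P(E) = 1/2·3/10 + 1/2·4/19 = 97/380.
By Bayes' rule, P(Box 2 | E) = 2/19 / 97/380 = 40/97 ≈ 0.4124.

40/97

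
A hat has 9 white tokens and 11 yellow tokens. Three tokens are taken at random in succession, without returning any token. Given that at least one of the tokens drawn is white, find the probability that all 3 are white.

P(all 3 white) = C(9,3)/C(20,3) = 7/95; P(at least one white) = 1 − C(11,3)/C(20,3) = 65/76.
Since 'all 3 white' ⊆ 'at least one white', P(all 3 | at least one) = 7/95 / 65/76 = 28/325 ≈ 0.0862.

28/325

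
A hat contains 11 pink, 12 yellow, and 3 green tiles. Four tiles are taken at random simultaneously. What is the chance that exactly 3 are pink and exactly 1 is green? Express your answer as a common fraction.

99/2990

Unordered draws without replacement: count favorable combinations over C(26,4).
Favorable = C(11,3) · C(12,0) · C(3,1) = 495; total = C(26,4) = 14950.
P = 495/14950 = 99/2990 ≈ 0.0331.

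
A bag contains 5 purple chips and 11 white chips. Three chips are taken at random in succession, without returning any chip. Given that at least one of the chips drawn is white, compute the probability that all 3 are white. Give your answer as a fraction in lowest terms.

P(all 3 white) = C(11,3)/C(16,3) = 33/112; P(at least one white) = 1 − C(5,3)/C(16,3) = 55/56.
Since 'all 3 white' ⊆ 'at least one white', P(all 3 | at least one) = 33/112 / 55/56 = 3/10 ≈ 0.3000.

3/10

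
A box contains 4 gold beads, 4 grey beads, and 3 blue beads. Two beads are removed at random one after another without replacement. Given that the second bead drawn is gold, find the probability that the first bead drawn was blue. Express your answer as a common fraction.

P(first=blue and the second bead drawn is gold) = (3/11)·(4/10) = 6/55.
P(the second bead drawn is gold) = Σ over first color = 6/55 + 8/55 + 6/55 = 4/11.
By Bayes, P(first=blue | the second bead drawn is gold) = 6/55 / 4/11 = 3/10 ≈ 0.3000.

3/10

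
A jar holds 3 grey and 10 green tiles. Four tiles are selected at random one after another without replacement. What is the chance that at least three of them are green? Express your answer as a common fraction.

114/143

Sum the hypergeometric tail for j = 3,…,4 green tiles.
Favorable = C(10,3)·C(3,1) + C(10,4)·C(3,0) = 570; total = C(13,4) = 715.
P = 570/715 = 114/143 ≈ 0.7972.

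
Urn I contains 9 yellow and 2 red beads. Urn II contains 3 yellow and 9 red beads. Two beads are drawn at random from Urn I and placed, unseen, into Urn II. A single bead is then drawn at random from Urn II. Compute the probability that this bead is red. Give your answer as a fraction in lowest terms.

Condition on how many of the transferred beads are red (from Urn I: 2 red of 11; then Urn II has 14 total).
  0 red: C(2,0)C(9,2)/C(11,2) = 36/55; then P = 9/14
  1 red: C(2,1)C(9,1)/C(11,2) = 18/55; then P = 10/14
  2 red: C(2,2)C(9,0)/C(11,2) = 1/55; then P = 11/14
P(red from Urn II) = 103/154 ≈ 0.6688.

103/154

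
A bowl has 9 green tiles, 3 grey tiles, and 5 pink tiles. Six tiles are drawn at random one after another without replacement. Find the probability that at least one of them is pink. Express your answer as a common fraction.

409/442

Use the complement: P(at least one pink) = 1 − P(no pink).
P(none) = C(12,6)/C(17,6) = 924/12376.
So P = 1 − 924/12376 = 409/442 ≈ 0.9253.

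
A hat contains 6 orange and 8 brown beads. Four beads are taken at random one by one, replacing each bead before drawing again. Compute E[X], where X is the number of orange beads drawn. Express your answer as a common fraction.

By linearity of expectation, E[X] = Σ P(draw i is orange); each independent draw has P(orange) = 6/14.
E[X] = 4 · 6/14 = 12/7 ≈ 1.7143.

12/7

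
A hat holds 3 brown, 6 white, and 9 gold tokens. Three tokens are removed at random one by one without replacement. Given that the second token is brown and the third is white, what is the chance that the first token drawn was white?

5/16

P(first=white and the second token is brown and the third is white) = (6/18)·(3/17)·(5/16) = 5/272.
P(E) = Σ over first color = 1/136 + 5/272 + 9/272 = 1/17.
By Bayes, P(first=white | E) = 5/272 / 1/17 = 5/16 ≈ 0.3125.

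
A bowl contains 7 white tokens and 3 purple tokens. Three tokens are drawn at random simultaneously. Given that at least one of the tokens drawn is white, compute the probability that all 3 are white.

P(all 3 white) = C(7,3)/C(10,3) = 7/24; P(at least one white) = 1 − C(3,3)/C(10,3) = 119/120.
Since 'all 3 white' ⊆ 'at least one white', P(all 3 | at least one) = 7/24 / 119/120 = 5/17 ≈ 0.2941.

5/17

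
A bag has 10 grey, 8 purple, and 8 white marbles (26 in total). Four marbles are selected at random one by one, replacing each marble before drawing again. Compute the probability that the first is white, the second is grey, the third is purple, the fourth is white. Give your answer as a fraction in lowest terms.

320/28561

Multiply the conditional probability of each draw in order, with replacement (the composition resets each draw).
P = (8/26) · (10/26) · (8/26) · (8/26) = 320/28561 ≈ 0.0112.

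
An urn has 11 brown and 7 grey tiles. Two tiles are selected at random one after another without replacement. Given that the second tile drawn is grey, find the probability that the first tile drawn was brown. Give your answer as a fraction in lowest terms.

11/17

P(first=brown and the second tile drawn is grey) = (11/18)·(7/17) = 77/306.
P(the second tile drawn is grey) = Σ over first color = 77/306 + 7/51 = 7/18.
By Bayes, P(first=brown | the second tile drawn is grey) = 77/306 / 7/18 = 11/17 ≈ 0.6471.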